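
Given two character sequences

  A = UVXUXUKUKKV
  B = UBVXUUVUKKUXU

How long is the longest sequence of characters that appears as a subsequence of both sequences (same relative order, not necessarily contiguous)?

8

Let dp[i][j] be the LCS length of the first i characters of A and the first j characters of B. dp[i][j] = dp[i-1][j-1]+1 when the i-th and j-th characters match, else max(dp[i-1][j], dp[i][j-1]).
    ·  U  B  V  X  U  U  V  U  K  K  U  X  U
 ·  0  0  0  0  0  0  0  0  0  0  0  0  0  0
 U  0  1  1  1  1  1  1  1  1  1  1  1  1  1
 V  0  1  1  2  2  2  2  2  2  2  2  2  2  2
 X  0  1  1  2  3  3  3  3  3  3  3  3  3  3
 U  0  1  1  2  3  4  4  4  4  4  4  4  4  4
 X  0  1  1  2  3  4  4  4  4  4  4  4  5  5
 U  0  1  1  2  3  4  5  5  5  5  5  5  5  6
 K  0  1  1  2  3  4  5  5  5  6  6  6  6  6
 U  0  1  1  2  3  4  5  5  6  6  6  7  7  7
 K  0  1  1  2  3  4  5  5  6  7  7  7  7  7
 K  0  1  1  2  3  4  5  5  6  7  8  8  8  8
 V  0  1  1  2  3  4  5  6  6  7  8  8  8  8
dp[11][13] = 8. One LCS (by backtracking along matches): UVXUUUKK.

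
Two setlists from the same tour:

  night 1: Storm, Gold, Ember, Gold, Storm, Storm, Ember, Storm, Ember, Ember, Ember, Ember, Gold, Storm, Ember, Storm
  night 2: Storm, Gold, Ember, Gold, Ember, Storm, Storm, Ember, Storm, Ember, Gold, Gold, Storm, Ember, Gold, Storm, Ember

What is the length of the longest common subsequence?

13

Pick Storm (night 1 #1, night 2 #1); then Gold (night 1 #2, night 2 #2); then Ember (night 1 #3, night 2 #3); then Gold (night 1 #4, night 2 #4); then Storm (night 1 #5, night 2 #6); then Storm (night 1 #6, night 2 #7); then Ember (night 1 #7, night 2 #8); then Storm (night 1 #8, night 2 #9); then Ember (night 1 #9, night 2 #10); then Ember (night 1 #12, night 2 #14); then Gold (night 1 #13, night 2 #15); then Storm (night 1 #14, night 2 #16); then Ember (night 1 #15, night 2 #17); all 13 songs appear in both, in order. dp[16][17] = 13 confirms this is the maximum.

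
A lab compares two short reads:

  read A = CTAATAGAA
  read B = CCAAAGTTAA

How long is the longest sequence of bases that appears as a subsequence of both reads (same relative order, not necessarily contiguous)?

Match C (read A #1, read B #2); then A (read A #3, read B #3); then A (read A #4, read B #4); then A (read A #6, read B #5); then G (read A #7, read B #6); then A (read A #8, read B #9); then A (read A #9, read B #10) — 7 bases in the same relative order in both. The LCS DP gives dp[9][10] = 7, so this is optimal.

7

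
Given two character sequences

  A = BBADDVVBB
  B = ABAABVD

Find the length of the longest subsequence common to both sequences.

Let dp[i][j] be the LCS length of the first i characters of A and the first j characters of B. dp[i][j] = dp[i-1][j-1]+1 when the i-th and j-th characters match, else max(dp[i-1][j], dp[i][j-1]).
    ·  A  B  A  A  B  V  D
 ·  0  0  0  0  0  0  0  0
 B  0  0  1  1  1  1  1  1
 B  0  0  1  1  1  2  2  2
 A  0  1  1  2  2  2  2  2
 D  0  1  1  2  2  2  2  3
 D  0  1  1  2  2  2  2  3
 V  0  1  1  2  2  2  3  3
 V  0  1  1  2  2  2  3  3
 B  0  1  2  2  2  3  3  3
 B  0  1  2  2  2  3  3  3
dp[9][7] = 3. One LCS (by backtracking along matches): BBD.

3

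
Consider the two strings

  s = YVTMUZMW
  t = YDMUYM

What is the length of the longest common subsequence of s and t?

4

Let dp[i][j] be the LCS length of the first i characters of s and the first j characters of t. dp[i][j] = dp[i-1][j-1]+1 when the i-th and j-th characters match, else max(dp[i-1][j], dp[i][j-1]).
    ·  Y  D  M  U  Y  M
 ·  0  0  0  0  0  0  0
 Y  0  1  1  1  1  1  1
 V  0  1  1  1  1  1  1
 T  0  1  1  1  1  1  1
 M  0  1  1  2  2  2  2
 U  0  1  1  2  3  3  3
 Z  0  1  1  2  3  3  3
 M  0  1  1  2  3  3  4
 W  0  1  1  2  3  3  4
dp[8][6] = 4. One LCS (by backtracking along matches): YMUM.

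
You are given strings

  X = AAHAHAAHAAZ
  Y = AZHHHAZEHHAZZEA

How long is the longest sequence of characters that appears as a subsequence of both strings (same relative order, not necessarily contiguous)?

7

Match A (X #1, Y #1), then H (X #3, Y #5), then A (X #4, Y #6), then H (X #5, Y #9), then H (X #8, Y #10), then A (X #9, Y #11), then A (X #10, Y #15) — 7 characters in the same relative order in both. The LCS DP gives dp[11][15] = 7, so this is optimal.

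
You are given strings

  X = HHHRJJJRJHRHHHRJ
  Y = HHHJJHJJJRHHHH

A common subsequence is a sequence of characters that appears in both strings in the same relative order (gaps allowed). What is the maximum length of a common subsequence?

One common subsequence of length 11: H [1,2], then H [2,3], then H [3,6], then J [5,7], then J [6,8], then J [7,9], then R [8,10], then H [10,11], then H [12,12], then H [13,13], then H [14,14]. Since dp[16][14] = 11, nothing longer is possible.

11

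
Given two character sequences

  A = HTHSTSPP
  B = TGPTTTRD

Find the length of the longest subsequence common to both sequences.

Pick T [2,5] → T [5,6]; all 2 characters appear in both, in order. dp[8][8] = 2 confirms this is the maximum.

2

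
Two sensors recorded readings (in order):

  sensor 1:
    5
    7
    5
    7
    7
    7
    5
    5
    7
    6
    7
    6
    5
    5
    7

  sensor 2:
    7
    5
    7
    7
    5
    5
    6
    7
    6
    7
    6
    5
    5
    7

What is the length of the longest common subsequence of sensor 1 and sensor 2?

13

One common subsequence of length 13: 7 [2,1], then 5 [3,2], then 7 [5,3], then 7 [6,4], then 5 [7,5], then 5 [8,6], then 7 [9,8], then 6 [10,9], then 7 [11,10], then 6 [12,11], then 5 [13,12], then 5 [14,13], then 7 [15,14]. The LCS DP gives dp[15][14] = 13, so this is optimal.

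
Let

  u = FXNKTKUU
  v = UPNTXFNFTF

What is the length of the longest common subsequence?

3

Match F at u[1]=v[6], N at u[3]=v[7], T at u[5]=v[9] — 3 characters in the same relative order in both. The LCS DP gives dp[8][10] = 3, so this is optimal.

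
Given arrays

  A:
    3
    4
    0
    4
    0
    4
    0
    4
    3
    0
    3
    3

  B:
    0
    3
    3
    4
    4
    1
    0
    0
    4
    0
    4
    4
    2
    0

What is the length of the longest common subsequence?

Taking 3 (A #1, B #3), 4 (A #2, B #5), 0 (A #3, B #8), 4 (A #4, B #9), 0 (A #5, B #10), 4 (A #6, B #11), 4 (A #8, B #12), 0 (A #10, B #14) gives a common subsequence of length 8. dp[12][14] = 8 confirms this is the maximum.

8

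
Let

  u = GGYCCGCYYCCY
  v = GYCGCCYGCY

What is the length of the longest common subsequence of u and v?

8

Let dp[i][j] be the LCS length of the first i characters of u and the first j characters of v. dp[i][j] = dp[i-1][j-1]+1 when the i-th and j-th characters match, else max(dp[i-1][j], dp[i][j-1]).
    ·  G  Y  C  G  C  C  Y  G  C  Y
 ·  0  0  0  0  0  0  0  0  0  0  0
 G  0  1  1  1  1  1  1  1  1  1  1
 G  0  1  1  1  2  2  2  2  2  2  2
 Y  0  1  2  2  2  2  2  3  3  3  3
 C  0  1  2  3  3  3  3  3  3  4  4
 C  0  1  2  3  3  4  4  4  4  4  4
 G  0  1  2  3  4  4  4  4  5  5  5
 C  0  1  2  3  4  5  5  5  5  6  6
 Y  0  1  2  3  4  5  5  6  6  6  7
 Y  0  1  2  3  4  5  5  6  6  6  7
 C  0  1  2  3  4  5  6  6  6  7  7
 C  0  1  2  3  4  5  6  6  6  7  7
 Y  0  1  2  3  4  5  6  7  7  7  8
dp[12][10] = 8. One LCS (by backtracking along matches): GYCCCYCY.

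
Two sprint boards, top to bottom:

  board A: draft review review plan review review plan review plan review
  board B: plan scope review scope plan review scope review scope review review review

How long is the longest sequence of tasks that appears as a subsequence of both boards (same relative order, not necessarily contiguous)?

Match review at board A[2]=board B[3]; then review at board A[3]=board B[6]; then review at board A[5]=board B[8]; then review at board A[6]=board B[10]; then review at board A[8]=board B[11]; then review at board A[10]=board B[12] — 6 tasks in the same relative order in both. Since dp[10][12] = 6, nothing longer is possible.

6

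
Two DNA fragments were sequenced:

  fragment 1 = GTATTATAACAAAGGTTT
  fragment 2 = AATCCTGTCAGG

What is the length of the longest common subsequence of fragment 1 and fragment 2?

8

Taking A [3,2], then T [4,3], then T [5,6], then T [7,8], then C [10,9], then A [13,10], then G [14,11], then G [15,12] gives a common subsequence of length 8. The LCS DP gives dp[18][12] = 8, so this is optimal.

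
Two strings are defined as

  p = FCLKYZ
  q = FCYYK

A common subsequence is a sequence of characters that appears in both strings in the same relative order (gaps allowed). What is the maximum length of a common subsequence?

3

Let dp[i][j] be the LCS length of the first i characters of p and the first j characters of q. dp[i][j] = dp[i-1][j-1]+1 when the i-th and j-th characters match, else max(dp[i-1][j], dp[i][j-1]).
    ·  F  C  Y  Y  K
 ·  0  0  0  0  0  0
 F  0  1  1  1  1  1
 C  0  1  2  2  2  2
 L  0  1  2  2  2  2
 K  0  1  2  2  2  3
 Y  0  1  2  3  3  3
 Z  0  1  2  3  3  3
dp[6][5] = 3. One LCS (by backtracking along matches): FCK.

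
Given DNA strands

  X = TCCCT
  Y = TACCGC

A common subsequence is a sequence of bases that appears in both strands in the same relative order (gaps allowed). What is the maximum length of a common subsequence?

4

Pick T at X[1]=Y[1], C at X[2]=Y[3], C at X[3]=Y[4], C at X[4]=Y[6]; all 4 bases appear in both, in order. dp[5][6] = 4 confirms this is the maximum.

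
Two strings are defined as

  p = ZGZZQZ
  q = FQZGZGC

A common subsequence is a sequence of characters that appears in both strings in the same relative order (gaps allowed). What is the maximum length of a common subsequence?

One common subsequence of length 3: Z at p[1]=q[3] → G at p[2]=q[4] → Z at p[3]=q[5]. dp[6][7] = 3 confirms this is the maximum.

3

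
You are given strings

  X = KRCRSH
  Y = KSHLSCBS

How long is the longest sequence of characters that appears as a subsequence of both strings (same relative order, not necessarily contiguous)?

Let dp[i][j] be the LCS length of the first i characters of X and the first j characters of Y. dp[i][j] = dp[i-1][j-1]+1 when the i-th and j-th characters match, else max(dp[i-1][j], dp[i][j-1]).
    ·  K  S  H  L  S  C  B  S
 ·  0  0  0  0  0  0  0  0  0
 K  0  1  1  1  1  1  1  1  1
 R  0  1  1  1  1  1  1  1  1
 C  0  1  1  1  1  1  2  2  2
 R  0  1  1  1  1  1  2  2  2
 S  0  1  2  2  2  2  2  2  3
 H  0  1  2  3  3  3  3  3  3
dp[6][8] = 3. One LCS (by backtracking along matches): KCS.

3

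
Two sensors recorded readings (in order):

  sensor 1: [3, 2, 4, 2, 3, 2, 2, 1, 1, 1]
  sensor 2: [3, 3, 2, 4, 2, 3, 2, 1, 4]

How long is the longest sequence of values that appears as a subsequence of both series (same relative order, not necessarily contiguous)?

7

One common subsequence of length 7: 3 at sensor 1[1]=sensor 2[2]; then 2 at sensor 1[2]=sensor 2[3]; then 4 at sensor 1[3]=sensor 2[4]; then 2 at sensor 1[4]=sensor 2[5]; then 3 at sensor 1[5]=sensor 2[6]; then 2 at sensor 1[7]=sensor 2[7]; then 1 at sensor 1[8]=sensor 2[8]. Since dp[10][9] = 7, nothing longer is possible.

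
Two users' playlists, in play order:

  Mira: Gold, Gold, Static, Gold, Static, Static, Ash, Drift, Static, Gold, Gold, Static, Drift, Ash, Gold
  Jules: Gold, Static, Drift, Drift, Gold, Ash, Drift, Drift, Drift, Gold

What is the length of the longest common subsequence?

Taking Gold (Mira #2, Jules #1); then Static (Mira #3, Jules #2); then Gold (Mira #4, Jules #5); then Ash (Mira #7, Jules #6); then Drift (Mira #8, Jules #8); then Drift (Mira #13, Jules #9); then Gold (Mira #15, Jules #10) gives a common subsequence of length 7. dp[15][10] = 7 confirms this is the maximum.

7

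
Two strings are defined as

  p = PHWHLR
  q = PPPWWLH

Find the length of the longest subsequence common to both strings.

3

Let dp[i][j] be the LCS length of the first i characters of p and the first j characters of q. dp[i][j] = dp[i-1][j-1]+1 when the i-th and j-th characters match, else max(dp[i-1][j], dp[i][j-1]).
    ·  P  P  P  W  W  L  H
 ·  0  0  0  0  0  0  0  0
 P  0  1  1  1  1  1  1  1
 H  0  1  1  1  1  1  1  2
 W  0  1  1  1  2  2  2  2
 H  0  1  1  1  2  2  2  3
 L  0  1  1  1  2  2  3  3
 R  0  1  1  1  2  2  3  3
dp[6][7] = 3. One LCS (by backtracking along matches): PWH.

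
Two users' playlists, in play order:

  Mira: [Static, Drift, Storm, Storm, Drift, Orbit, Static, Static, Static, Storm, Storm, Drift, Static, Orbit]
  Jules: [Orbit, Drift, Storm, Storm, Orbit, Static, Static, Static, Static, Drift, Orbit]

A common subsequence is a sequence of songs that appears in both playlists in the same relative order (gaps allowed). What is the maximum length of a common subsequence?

Pick Drift at Mira[2]=Jules[2] → Storm at Mira[3]=Jules[3] → Storm at Mira[4]=Jules[4] → Orbit at Mira[6]=Jules[5] → Static at Mira[7]=Jules[7] → Static at Mira[8]=Jules[8] → Static at Mira[9]=Jules[9] → Drift at Mira[12]=Jules[10] → Orbit at Mira[14]=Jules[11]; all 9 songs appear in both, in order, and the DP table's final entry dp[14][11] is also 9, so no common subsequence is longer.

9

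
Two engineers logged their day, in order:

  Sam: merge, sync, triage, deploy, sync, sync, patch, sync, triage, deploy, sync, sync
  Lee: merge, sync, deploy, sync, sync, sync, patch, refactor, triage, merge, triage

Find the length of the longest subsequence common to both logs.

7

Match merge [1,1], sync [2,2], deploy [4,3], sync [5,5], sync [6,6], patch [7,7], triage [9,11] — 7 tasks in the same relative order in both. dp[12][11] = 7 confirms this is the maximum.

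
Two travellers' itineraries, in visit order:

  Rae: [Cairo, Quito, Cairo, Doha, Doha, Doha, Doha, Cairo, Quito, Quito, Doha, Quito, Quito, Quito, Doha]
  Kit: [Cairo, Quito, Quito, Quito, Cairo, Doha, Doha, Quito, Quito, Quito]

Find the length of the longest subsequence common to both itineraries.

8

Match Cairo [1,1], Quito [2,4], Cairo [3,5], Doha [7,6], Doha [11,7], Quito [12,8], Quito [13,9], Quito [14,10] — 8 stops in the same relative order in both. dp[15][10] = 8 confirms this is the maximum.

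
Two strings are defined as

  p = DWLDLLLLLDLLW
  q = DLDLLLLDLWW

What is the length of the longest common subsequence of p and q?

10

Pick D [1,1], then L [3,2], then D [4,3], then L [6,4], then L [7,5], then L [8,6], then L [9,7], then D [10,8], then L [11,9], then W [13,11]; all 10 characters appear in both, in order. dp[13][11] = 10 confirms this is the maximum.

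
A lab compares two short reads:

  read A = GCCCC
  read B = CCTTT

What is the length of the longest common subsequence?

2

Taking C (read A #2, read B #1), C (read A #3, read B #2) gives a common subsequence of length 2. Since dp[5][5] = 2, nothing longer is possible.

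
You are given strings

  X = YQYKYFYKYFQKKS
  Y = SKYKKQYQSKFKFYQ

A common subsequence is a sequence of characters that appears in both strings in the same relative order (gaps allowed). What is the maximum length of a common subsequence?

Taking Y at X[1]=Y[3], then Q at X[2]=Y[6], then Y at X[3]=Y[7], then K at X[4]=Y[10], then F at X[6]=Y[11], then K at X[8]=Y[12], then Y at X[9]=Y[14], then Q at X[11]=Y[15] gives a common subsequence of length 8. The LCS DP gives dp[14][15] = 8, so this is optimal.

8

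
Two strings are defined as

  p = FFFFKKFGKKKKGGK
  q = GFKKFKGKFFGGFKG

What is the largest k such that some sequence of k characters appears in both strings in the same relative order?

9

Taking F at p[4]=q[2], K at p[5]=q[3], K at p[6]=q[4], F at p[7]=q[5], G at p[8]=q[7], K at p[9]=q[8], G at p[13]=q[11], G at p[14]=q[12], K at p[15]=q[14] gives a common subsequence of length 9. dp[15][15] = 9 confirms this is the maximum.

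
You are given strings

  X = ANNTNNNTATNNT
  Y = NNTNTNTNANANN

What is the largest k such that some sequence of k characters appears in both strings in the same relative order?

Taking N [2,2] → N [3,4] → T [4,5] → N [5,6] → N [6,8] → N [7,10] → A [9,11] → N [11,12] → N [12,13] gives a common subsequence of length 9. Since dp[13][13] = 9, nothing longer is possible.

9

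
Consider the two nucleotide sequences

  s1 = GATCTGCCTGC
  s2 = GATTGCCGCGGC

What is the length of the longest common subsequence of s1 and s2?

Taking G [1,1] → A [2,2] → T [3,3] → T [5,4] → G [6,5] → C [7,7] → C [8,9] → G [10,11] → C [11,12] gives a common subsequence of length 9. dp[11][12] = 9 confirms this is the maximum.

9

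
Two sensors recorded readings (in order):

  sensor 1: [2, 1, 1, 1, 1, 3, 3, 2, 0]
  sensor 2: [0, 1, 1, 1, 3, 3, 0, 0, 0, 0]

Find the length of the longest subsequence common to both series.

6

Taking 1 [3,2] → 1 [4,3] → 1 [5,4] → 3 [6,5] → 3 [7,6] → 0 [9,10] gives a common subsequence of length 6. Since dp[9][10] = 6, nothing longer is possible.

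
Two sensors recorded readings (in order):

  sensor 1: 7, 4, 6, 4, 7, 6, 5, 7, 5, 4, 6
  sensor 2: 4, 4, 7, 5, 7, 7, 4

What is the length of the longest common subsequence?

Match 4 [2,1] → 4 [4,2] → 7 [5,3] → 5 [7,4] → 7 [8,6] → 4 [10,7] — 6 values in the same relative order in both. dp[11][7] = 6 confirms this is the maximum.

6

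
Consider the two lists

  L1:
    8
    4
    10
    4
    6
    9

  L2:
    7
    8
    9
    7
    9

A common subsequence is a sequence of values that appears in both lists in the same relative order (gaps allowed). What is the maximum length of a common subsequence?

Match 8 (L1 #1, L2 #2); then 9 (L1 #6, L2 #5) — 2 values in the same relative order in both. dp[6][5] = 2 confirms this is the maximum.

2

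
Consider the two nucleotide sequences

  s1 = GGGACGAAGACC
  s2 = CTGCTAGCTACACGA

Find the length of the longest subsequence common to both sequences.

7

Pick G (s1 #1, s2 #3); then G (s1 #2, s2 #7); then A (s1 #4, s2 #10); then C (s1 #5, s2 #11); then A (s1 #7, s2 #12); then G (s1 #9, s2 #14); then A (s1 #10, s2 #15); all 7 bases appear in both, in order, and the DP table's final entry dp[12][15] is also 7, so no common subsequence is longer.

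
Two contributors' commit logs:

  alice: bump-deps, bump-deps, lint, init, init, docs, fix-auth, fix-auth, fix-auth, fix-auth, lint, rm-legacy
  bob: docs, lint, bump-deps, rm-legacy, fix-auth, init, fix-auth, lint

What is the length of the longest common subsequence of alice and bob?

One common subsequence of length 4: bump-deps [1,3], init [5,6], fix-auth [10,7], lint [11,8], and the DP table's final entry dp[12][8] is also 4, so no common subsequence is longer.

4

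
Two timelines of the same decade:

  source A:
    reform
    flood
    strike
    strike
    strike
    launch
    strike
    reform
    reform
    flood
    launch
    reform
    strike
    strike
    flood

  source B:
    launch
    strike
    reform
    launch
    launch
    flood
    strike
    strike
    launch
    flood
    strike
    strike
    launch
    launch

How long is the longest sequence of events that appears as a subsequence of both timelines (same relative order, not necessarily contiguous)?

8

Taking reform [1,3] → flood [2,6] → strike [4,7] → strike [5,8] → launch [6,9] → flood [10,10] → strike [13,11] → strike [14,12] gives a common subsequence of length 8. dp[15][14] = 8 confirms this is the maximum.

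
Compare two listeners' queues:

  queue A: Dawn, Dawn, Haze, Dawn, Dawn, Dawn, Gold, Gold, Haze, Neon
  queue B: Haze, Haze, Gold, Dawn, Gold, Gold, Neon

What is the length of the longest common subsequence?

Pick Haze [3,2], Dawn [6,4], Gold [7,5], Gold [8,6], Neon [10,7]; all 5 songs appear in both, in order. The LCS DP gives dp[10][7] = 5, so this is optimal.

5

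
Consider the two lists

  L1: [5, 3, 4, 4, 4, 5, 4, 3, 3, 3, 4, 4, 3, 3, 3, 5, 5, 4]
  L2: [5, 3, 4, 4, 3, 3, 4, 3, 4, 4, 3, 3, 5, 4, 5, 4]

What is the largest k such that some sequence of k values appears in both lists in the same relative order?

14

One common subsequence of length 14: 5 (L1 #1, L2 #1), 3 (L1 #2, L2 #2), 4 (L1 #5, L2 #3), 4 (L1 #7, L2 #4), 3 (L1 #8, L2 #5), 3 (L1 #9, L2 #6), 3 (L1 #10, L2 #8), 4 (L1 #11, L2 #9), 4 (L1 #12, L2 #10), 3 (L1 #14, L2 #11), 3 (L1 #15, L2 #12), 5 (L1 #16, L2 #13), 5 (L1 #17, L2 #15), 4 (L1 #18, L2 #16), and the DP table's final entry dp[18][16] is also 14, so no common subsequence is longer.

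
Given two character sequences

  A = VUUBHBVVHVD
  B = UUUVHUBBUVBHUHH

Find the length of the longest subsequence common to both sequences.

6

Taking V [1,4], U [2,6], U [3,9], B [4,11], H [5,14], H [9,15] gives a common subsequence of length 6. Since dp[11][15] = 6, nothing longer is possible.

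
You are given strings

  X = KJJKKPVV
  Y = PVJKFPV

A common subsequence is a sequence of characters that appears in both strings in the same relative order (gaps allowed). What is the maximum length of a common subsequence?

Pick J [3,3], K [4,4], P [6,6], V [8,7]; all 4 characters appear in both, in order. Since dp[8][7] = 4, nothing longer is possible.

4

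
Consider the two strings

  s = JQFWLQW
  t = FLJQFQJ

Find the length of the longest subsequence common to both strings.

4

Match J at s[1]=t[3]; then Q at s[2]=t[4]; then F at s[3]=t[5]; then Q at s[6]=t[6] — 4 characters in the same relative order in both. dp[7][7] = 4 confirms this is the maximum.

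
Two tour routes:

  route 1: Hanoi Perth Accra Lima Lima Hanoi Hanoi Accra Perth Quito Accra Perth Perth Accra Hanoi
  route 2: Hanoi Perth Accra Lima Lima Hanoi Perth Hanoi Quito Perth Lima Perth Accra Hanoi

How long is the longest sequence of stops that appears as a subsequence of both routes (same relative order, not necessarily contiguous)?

One common subsequence of length 12: Hanoi (route 1 #1, route 2 #1); then Perth (route 1 #2, route 2 #2); then Accra (route 1 #3, route 2 #3); then Lima (route 1 #4, route 2 #4); then Lima (route 1 #5, route 2 #5); then Hanoi (route 1 #6, route 2 #6); then Hanoi (route 1 #7, route 2 #8); then Quito (route 1 #10, route 2 #9); then Perth (route 1 #12, route 2 #10); then Perth (route 1 #13, route 2 #12); then Accra (route 1 #14, route 2 #13); then Hanoi (route 1 #15, route 2 #14), and the DP table's final entry dp[15][14] is also 12, so no common subsequence is longer.

12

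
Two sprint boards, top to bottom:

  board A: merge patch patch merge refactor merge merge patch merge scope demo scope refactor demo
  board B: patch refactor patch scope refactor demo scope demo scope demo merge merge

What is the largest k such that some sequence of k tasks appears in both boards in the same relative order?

Match patch (board A #2, board B #1) → patch (board A #3, board B #3) → refactor (board A #5, board B #5) → scope (board A #10, board B #7) → demo (board A #11, board B #8) → scope (board A #12, board B #9) → demo (board A #14, board B #10) — 7 tasks in the same relative order in both. The LCS DP gives dp[14][12] = 7, so this is optimal.

7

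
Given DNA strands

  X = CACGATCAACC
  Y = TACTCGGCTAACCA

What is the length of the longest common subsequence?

8

Taking C (X #1, Y #3), C (X #3, Y #5), G (X #4, Y #7), T (X #6, Y #9), A (X #8, Y #10), A (X #9, Y #11), C (X #10, Y #12), C (X #11, Y #13) gives a common subsequence of length 8, and the DP table's final entry dp[11][14] is also 8, so no common subsequence is longer.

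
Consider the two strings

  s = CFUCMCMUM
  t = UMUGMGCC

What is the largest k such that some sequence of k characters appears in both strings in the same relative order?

4

Let dp[i][j] be the LCS length of the first i characters of s and the first j characters of t. dp[i][j] = dp[i-1][j-1]+1 when the i-th and j-th characters match, else max(dp[i-1][j], dp[i][j-1]).
    ·  U  M  U  G  M  G  C  C
 ·  0  0  0  0  0  0  0  0  0
 C  0  0  0  0  0  0  0  1  1
 F  0  0  0  0  0  0  0  1  1
 U  0  1  1  1  1  1  1  1  1
 C  0  1  1  1  1  1  1  2  2
 M  0  1  2  2  2  2  2  2  2
 C  0  1  2  2  2  2  2  3  3
 M  0  1  2  2  2  3  3  3  3
 U  0  1  2  3  3  3  3  3  3
 M  0  1  2  3  3  4  4  4  4
dp[9][8] = 4. One LCS (by backtracking along matches): UMUM.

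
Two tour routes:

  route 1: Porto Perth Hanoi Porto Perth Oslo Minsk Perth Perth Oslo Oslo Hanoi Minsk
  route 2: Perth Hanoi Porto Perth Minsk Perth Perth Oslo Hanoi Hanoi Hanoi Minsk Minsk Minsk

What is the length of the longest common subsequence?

One common subsequence of length 10: Perth [2,1]; then Hanoi [3,2]; then Porto [4,3]; then Perth [5,4]; then Minsk [7,5]; then Perth [8,6]; then Perth [9,7]; then Oslo [10,8]; then Hanoi [12,11]; then Minsk [13,14]. The LCS DP gives dp[13][14] = 10, so this is optimal.

10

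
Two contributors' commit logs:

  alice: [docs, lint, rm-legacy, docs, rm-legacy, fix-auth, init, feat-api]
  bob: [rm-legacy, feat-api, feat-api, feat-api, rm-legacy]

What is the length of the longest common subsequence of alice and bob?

Taking rm-legacy at alice[3]=bob[1], then rm-legacy at alice[5]=bob[5] gives a common subsequence of length 2. dp[8][5] = 2 confirms this is the maximum.

2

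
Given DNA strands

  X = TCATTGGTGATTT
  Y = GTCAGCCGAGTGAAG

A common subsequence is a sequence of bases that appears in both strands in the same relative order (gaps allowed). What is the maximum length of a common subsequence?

8

Taking T at X[1]=Y[2]; then C at X[2]=Y[3]; then A at X[3]=Y[4]; then G at X[6]=Y[8]; then G at X[7]=Y[10]; then T at X[8]=Y[11]; then G at X[9]=Y[12]; then A at X[10]=Y[14] gives a common subsequence of length 8. The LCS DP gives dp[13][15] = 8, so this is optimal.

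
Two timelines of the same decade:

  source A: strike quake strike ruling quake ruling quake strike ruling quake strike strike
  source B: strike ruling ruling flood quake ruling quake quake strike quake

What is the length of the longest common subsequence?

7

One common subsequence of length 7: strike [1,1]; then quake [2,5]; then ruling [4,6]; then quake [5,7]; then quake [7,8]; then strike [8,9]; then quake [10,10]. The LCS DP gives dp[12][10] = 7, so this is optimal.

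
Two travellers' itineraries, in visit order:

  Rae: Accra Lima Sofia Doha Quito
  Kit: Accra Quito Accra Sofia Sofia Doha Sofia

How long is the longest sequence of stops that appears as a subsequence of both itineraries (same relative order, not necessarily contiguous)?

3

Match Accra at Rae[1]=Kit[3], Sofia at Rae[3]=Kit[5], Doha at Rae[4]=Kit[6] — 3 stops in the same relative order in both. The LCS DP gives dp[5][7] = 3, so this is optimal.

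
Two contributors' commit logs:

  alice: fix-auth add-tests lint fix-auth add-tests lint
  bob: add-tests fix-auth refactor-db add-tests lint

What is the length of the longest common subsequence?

4

Match add-tests [2,1]; then fix-auth [4,2]; then add-tests [5,4]; then lint [6,5] — 4 commits in the same relative order in both, and the DP table's final entry dp[6][5] is also 4, so no common subsequence is longer.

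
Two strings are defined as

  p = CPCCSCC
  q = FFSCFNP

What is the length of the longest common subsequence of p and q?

Match C [1,4]; then P [2,7] — 2 characters in the same relative order in both. Since dp[7][7] = 2, nothing longer is possible.

2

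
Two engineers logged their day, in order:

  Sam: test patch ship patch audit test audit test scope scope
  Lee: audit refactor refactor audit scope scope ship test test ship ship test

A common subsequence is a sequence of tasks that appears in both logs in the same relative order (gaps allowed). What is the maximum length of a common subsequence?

Pick audit (Sam #5, Lee #1) → audit (Sam #7, Lee #4) → scope (Sam #9, Lee #5) → scope (Sam #10, Lee #6); all 4 tasks appear in both, in order. The LCS DP gives dp[10][12] = 4, so this is optimal.

4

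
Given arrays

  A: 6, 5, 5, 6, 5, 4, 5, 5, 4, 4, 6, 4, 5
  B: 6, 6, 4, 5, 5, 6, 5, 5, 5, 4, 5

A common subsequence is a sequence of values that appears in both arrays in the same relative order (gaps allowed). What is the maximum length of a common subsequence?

9

Taking 6 (A #1, B #2), then 5 (A #2, B #4), then 5 (A #3, B #5), then 6 (A #4, B #6), then 5 (A #5, B #7), then 5 (A #7, B #8), then 5 (A #8, B #9), then 4 (A #12, B #10), then 5 (A #13, B #11) gives a common subsequence of length 9. Since dp[13][11] = 9, nothing longer is possible.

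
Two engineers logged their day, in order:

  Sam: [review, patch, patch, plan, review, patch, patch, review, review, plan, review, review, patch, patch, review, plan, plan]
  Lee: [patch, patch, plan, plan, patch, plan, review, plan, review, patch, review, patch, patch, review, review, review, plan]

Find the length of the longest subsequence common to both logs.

12

Pick patch at Sam[2]=Lee[1], patch at Sam[3]=Lee[2], plan at Sam[4]=Lee[4], patch at Sam[6]=Lee[5], review at Sam[9]=Lee[7], plan at Sam[10]=Lee[8], review at Sam[11]=Lee[9], review at Sam[12]=Lee[11], patch at Sam[13]=Lee[12], patch at Sam[14]=Lee[13], review at Sam[15]=Lee[16], plan at Sam[17]=Lee[17]; all 12 tasks appear in both, in order. The LCS DP gives dp[17][17] = 12, so this is optimal.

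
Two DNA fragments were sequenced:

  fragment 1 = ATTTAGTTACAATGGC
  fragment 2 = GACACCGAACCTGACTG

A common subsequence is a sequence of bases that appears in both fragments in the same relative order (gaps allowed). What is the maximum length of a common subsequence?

One common subsequence of length 8: A [1,2] → A [5,4] → G [6,7] → T [7,12] → A [9,14] → C [10,15] → T [13,16] → G [15,17]. dp[16][17] = 8 confirms this is the maximum.

8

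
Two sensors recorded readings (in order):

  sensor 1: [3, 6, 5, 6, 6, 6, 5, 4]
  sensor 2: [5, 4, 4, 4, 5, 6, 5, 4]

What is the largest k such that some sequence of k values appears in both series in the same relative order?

Let dp[i][j] be the LCS length of the first i values of sensor 1 and the first j values of sensor 2. dp[i][j] = dp[i-1][j-1]+1 when the i-th and j-th values match, else max(dp[i-1][j], dp[i][j-1]).
    ·  5  4  4  4  5  6  5  4
 ·  0  0  0  0  0  0  0  0  0
 3  0  0  0  0  0  0  0  0  0
 6  0  0  0  0  0  0  1  1  1
 5  0  1  1  1  1  1  1  2  2
 6  0  1  1  1  1  1  2  2  2
 6  0  1  1  1  1  1  2  2  2
 6  0  1  1  1  1  1  2  2  2
 5  0  1  1  1  1  2  2  3  3
 4  0  1  2  2  2  2  2  3  4
dp[8][8] = 4. One LCS (by backtracking along matches): 5, 6, 5, 4.

4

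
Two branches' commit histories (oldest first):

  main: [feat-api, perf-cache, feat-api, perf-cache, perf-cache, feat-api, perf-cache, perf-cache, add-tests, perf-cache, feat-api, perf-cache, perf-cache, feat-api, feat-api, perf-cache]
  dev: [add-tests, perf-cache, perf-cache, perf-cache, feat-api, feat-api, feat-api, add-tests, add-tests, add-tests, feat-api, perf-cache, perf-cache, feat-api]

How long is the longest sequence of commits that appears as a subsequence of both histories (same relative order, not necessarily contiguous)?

Taking perf-cache at main[2]=dev[2], perf-cache at main[4]=dev[3], perf-cache at main[5]=dev[4], feat-api at main[6]=dev[7], add-tests at main[9]=dev[10], feat-api at main[11]=dev[11], perf-cache at main[12]=dev[12], perf-cache at main[13]=dev[13], feat-api at main[15]=dev[14] gives a common subsequence of length 9, and the DP table's final entry dp[16][14] is also 9, so no common subsequence is longer.

9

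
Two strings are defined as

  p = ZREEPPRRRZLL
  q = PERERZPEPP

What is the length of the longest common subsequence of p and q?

Taking R [2,3]; then E [3,4]; then E [4,8]; then P [5,9]; then P [6,10] gives a common subsequence of length 5. dp[12][10] = 5 confirms this is the maximum.

5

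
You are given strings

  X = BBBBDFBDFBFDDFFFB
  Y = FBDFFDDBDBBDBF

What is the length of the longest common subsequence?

8

Pick B [4,2]; then D [5,3]; then F [6,5]; then B [7,8]; then D [8,9]; then B [10,11]; then D [12,12]; then F [16,14]; all 8 characters appear in both, in order. Since dp[17][14] = 8, nothing longer is possible.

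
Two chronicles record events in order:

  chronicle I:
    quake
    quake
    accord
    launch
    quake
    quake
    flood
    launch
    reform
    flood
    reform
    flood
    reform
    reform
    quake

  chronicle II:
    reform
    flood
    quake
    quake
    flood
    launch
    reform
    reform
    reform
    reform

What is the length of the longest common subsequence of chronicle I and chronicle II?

Taking quake [5,3], quake [6,4], flood [7,5], launch [8,6], reform [9,7], reform [11,8], reform [13,9], reform [14,10] gives a common subsequence of length 8. dp[15][10] = 8 confirms this is the maximum.

8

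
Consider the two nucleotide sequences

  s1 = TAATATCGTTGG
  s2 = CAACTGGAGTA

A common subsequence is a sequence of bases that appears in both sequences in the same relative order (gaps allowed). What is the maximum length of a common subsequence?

6

Let dp[i][j] be the LCS length of the first i bases of s1 and the first j bases of s2. dp[i][j] = dp[i-1][j-1]+1 when the i-th and j-th bases match, else max(dp[i-1][j], dp[i][j-1]).
    ·  C  A  A  C  T  G  G  A  G  T  A
 ·  0  0  0  0  0  0  0  0  0  0  0  0
 T  0  0  0  0  0  1  1  1  1  1  1  1
 A  0  0  1  1  1  1  1  1  2  2  2  2
 A  0  0  1  2  2  2  2  2  2  2  2  3
 T  0  0  1  2  2  3  3  3  3  3  3  3
 A  0  0  1  2  2  3  3  3  4  4  4  4
 T  0  0  1  2  2  3  3  3  4  4  5  5
 C  0  1  1  2  3  3  3  3  4  4  5  5
 G  0  1  1  2  3  3  4  4  4  5  5  5
 T  0  1  1  2  3  4  4  4  4  5  6  6
 T  0  1  1  2  3  4  4  4  4  5  6  6
 G  0  1  1  2  3  4  5  5  5  5  6  6
 G  0  1  1  2  3  4  5  6  6  6  6  6
dp[12][11] = 6. One LCS (by backtracking along matches): AATAGT.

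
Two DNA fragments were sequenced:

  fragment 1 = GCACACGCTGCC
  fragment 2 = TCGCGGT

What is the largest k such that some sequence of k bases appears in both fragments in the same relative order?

4

Let dp[i][j] be the LCS length of the first i bases of fragment 1 and the first j bases of fragment 2. dp[i][j] = dp[i-1][j-1]+1 when the i-th and j-th bases match, else max(dp[i-1][j], dp[i][j-1]).
    ·  T  C  G  C  G  G  T
 ·  0  0  0  0  0  0  0  0
 G  0  0  0  1  1  1  1  1
 C  0  0  1  1  2  2  2  2
 A  0  0  1  1  2  2  2  2
 C  0  0  1  1  2  2  2  2
 A  0  0  1  1  2  2  2  2
 C  0  0  1  1  2  2  2  2
 G  0  0  1  2  2  3  3  3
 C  0  0  1  2  3  3  3  3
 T  0  1  1  2  3  3  3  4
 G  0  1  1  2  3  4  4  4
 C  0  1  2  2  3  4  4  4
 C  0  1  2  2  3  4  4  4
dp[12][7] = 4. One LCS (by backtracking along matches): GCGT.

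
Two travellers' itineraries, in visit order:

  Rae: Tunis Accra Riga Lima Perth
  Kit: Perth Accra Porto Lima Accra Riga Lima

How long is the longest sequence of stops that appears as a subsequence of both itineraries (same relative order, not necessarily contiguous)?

3

One common subsequence of length 3: Accra (Rae #2, Kit #5) → Riga (Rae #3, Kit #6) → Lima (Rae #4, Kit #7). Since dp[5][7] = 3, nothing longer is possible.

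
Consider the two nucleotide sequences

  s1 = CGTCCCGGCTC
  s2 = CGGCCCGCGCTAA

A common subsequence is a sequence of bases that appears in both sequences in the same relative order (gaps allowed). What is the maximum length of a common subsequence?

9

Let dp[i][j] be the LCS length of the first i bases of s1 and the first j bases of s2. dp[i][j] = dp[i-1][j-1]+1 when the i-th and j-th bases match, else max(dp[i-1][j], dp[i][j-1]).
    ·  C  G  G  C  C  C  G  C  G  C  T  A  A
 ·  0  0  0  0  0  0  0  0  0  0  0  0  0  0
 C  0  1  1  1  1  1  1  1  1  1  1  1  1  1
 G  0  1  2  2  2  2  2  2  2  2  2  2  2  2
 T  0  1  2  2  2  2  2  2  2  2  2  3  3  3
 C  0  1  2  2  3  3  3  3  3  3  3  3  3  3
 C  0  1  2  2  3  4  4  4  4  4  4  4  4  4
 C  0  1  2  2  3  4  5  5  5  5  5  5  5  5
 G  0  1  2  3  3  4  5  6  6  6  6  6  6  6
 G  0  1  2  3  3  4  5  6  6  7  7  7  7  7
 C  0  1  2  3  4  4  5  6  7  7  8  8  8  8
 T  0  1  2  3  4  4  5  6  7  7  8  9  9  9
 C  0  1  2  3  4  5  5  6  7  7  8  9  9  9
dp[11][13] = 9. One LCS (by backtracking along matches): CGCCCGGCT.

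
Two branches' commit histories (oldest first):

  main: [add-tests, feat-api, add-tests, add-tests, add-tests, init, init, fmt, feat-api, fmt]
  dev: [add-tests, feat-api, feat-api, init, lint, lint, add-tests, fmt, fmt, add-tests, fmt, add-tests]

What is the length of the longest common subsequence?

5

Taking add-tests at main[1]=dev[1] → feat-api at main[2]=dev[3] → add-tests at main[3]=dev[7] → add-tests at main[4]=dev[10] → add-tests at main[5]=dev[12] gives a common subsequence of length 5. Since dp[10][12] = 5, nothing longer is possible.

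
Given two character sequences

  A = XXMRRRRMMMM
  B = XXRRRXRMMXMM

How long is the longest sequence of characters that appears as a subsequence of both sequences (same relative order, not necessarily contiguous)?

Taking X [1,1] → X [2,2] → R [4,3] → R [5,4] → R [6,5] → R [7,7] → M [8,8] → M [9,9] → M [10,11] → M [11,12] gives a common subsequence of length 10, and the DP table's final entry dp[11][12] is also 10, so no common subsequence is longer.

10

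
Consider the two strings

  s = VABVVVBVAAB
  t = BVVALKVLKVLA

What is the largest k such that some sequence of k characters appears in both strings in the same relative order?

6

Match B (s #3, t #1), then V (s #4, t #2), then V (s #5, t #3), then V (s #6, t #7), then V (s #8, t #10), then A (s #10, t #12) — 6 characters in the same relative order in both. dp[11][12] = 6 confirms this is the maximum.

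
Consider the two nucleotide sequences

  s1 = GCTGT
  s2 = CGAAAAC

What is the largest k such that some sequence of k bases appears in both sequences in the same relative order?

Let dp[i][j] be the LCS length of the first i bases of s1 and the first j bases of s2. dp[i][j] = dp[i-1][j-1]+1 when the i-th and j-th bases match, else max(dp[i-1][j], dp[i][j-1]).
    ·  C  G  A  A  A  A  C
 ·  0  0  0  0  0  0  0  0
 G  0  0  1  1  1  1  1  1
 C  0  1  1  1  1  1  1  2
 T  0  1  1  1  1  1  1  2
 G  0  1  2  2  2  2  2  2
 T  0  1  2  2  2  2  2  2
dp[5][7] = 2. One LCS (by backtracking along matches): GC.

2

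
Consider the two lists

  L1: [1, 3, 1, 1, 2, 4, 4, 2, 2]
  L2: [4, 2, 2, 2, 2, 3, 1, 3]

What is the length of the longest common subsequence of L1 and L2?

3

Match 2 [5,3]; then 2 [8,4]; then 2 [9,5] — 3 values in the same relative order in both, and the DP table's final entry dp[9][8] is also 3, so no common subsequence is longer.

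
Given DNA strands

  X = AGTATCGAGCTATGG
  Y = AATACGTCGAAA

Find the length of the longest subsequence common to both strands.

8

Match A (X #1, Y #2), then T (X #3, Y #3), then A (X #4, Y #4), then T (X #5, Y #7), then C (X #6, Y #8), then G (X #7, Y #9), then A (X #8, Y #11), then A (X #12, Y #12) — 8 bases in the same relative order in both. Since dp[15][12] = 8, nothing longer is possible.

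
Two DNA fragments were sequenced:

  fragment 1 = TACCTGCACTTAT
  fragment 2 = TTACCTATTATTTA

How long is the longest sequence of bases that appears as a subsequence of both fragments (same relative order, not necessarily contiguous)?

10

Match T (fragment 1 #1, fragment 2 #2), A (fragment 1 #2, fragment 2 #3), C (fragment 1 #3, fragment 2 #4), C (fragment 1 #4, fragment 2 #5), T (fragment 1 #5, fragment 2 #6), A (fragment 1 #8, fragment 2 #7), T (fragment 1 #10, fragment 2 #8), T (fragment 1 #11, fragment 2 #9), A (fragment 1 #12, fragment 2 #10), T (fragment 1 #13, fragment 2 #13) — 10 bases in the same relative order in both. Since dp[13][14] = 10, nothing longer is possible.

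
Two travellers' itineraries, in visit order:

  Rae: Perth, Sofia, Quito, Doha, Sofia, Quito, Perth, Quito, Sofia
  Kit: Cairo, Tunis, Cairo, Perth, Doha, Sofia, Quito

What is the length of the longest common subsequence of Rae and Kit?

Pick Perth (Rae #1, Kit #4), then Doha (Rae #4, Kit #5), then Sofia (Rae #5, Kit #6), then Quito (Rae #8, Kit #7); all 4 stops appear in both, in order. dp[9][7] = 4 confirms this is the maximum.

4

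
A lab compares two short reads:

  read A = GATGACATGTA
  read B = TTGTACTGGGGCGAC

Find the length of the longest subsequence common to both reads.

Pick G at read A[1]=read B[3]; then A at read A[2]=read B[5]; then T at read A[3]=read B[7]; then G at read A[4]=read B[11]; then C at read A[6]=read B[12]; then G at read A[9]=read B[13]; then A at read A[11]=read B[14]; all 7 bases appear in both, in order, and the DP table's final entry dp[11][15] is also 7, so no common subsequence is longer.

7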